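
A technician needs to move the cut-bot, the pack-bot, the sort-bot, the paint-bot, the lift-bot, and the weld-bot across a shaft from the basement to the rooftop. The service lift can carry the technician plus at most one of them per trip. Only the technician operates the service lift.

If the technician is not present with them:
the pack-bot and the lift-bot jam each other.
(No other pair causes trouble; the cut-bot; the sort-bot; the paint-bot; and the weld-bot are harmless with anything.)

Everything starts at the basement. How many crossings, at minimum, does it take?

Counting alone: the technician can take at most 1 across per trip to the rooftop, so moving all 6 needs at least 6 loaded trips out, with a return between consecutive ones — at least 11 crossings.
The plan below uses exactly 11 crossings, so it is optimal:
1. Technician goes to the rooftop with the pack-bot.  [the basement: the cut-bot, the lift-bot, the paint-bot, the sort-bot, the weld-bot | the rooftop: the pack-bot]
2. Technician goes back to the basement alone.  [the basement: the cut-bot, the lift-bot, the paint-bot, the sort-bot, the weld-bot | the rooftop: the pack-bot]
3. Technician goes to the rooftop with the cut-bot.  [the basement: the lift-bot, the paint-bot, the sort-bot, the weld-bot | the rooftop: the cut-bot, the pack-bot]
4. Technician goes back to the basement alone.  [the basement: the lift-bot, the paint-bot, the sort-bot, the weld-bot | the rooftop: the cut-bot, the pack-bot]
5. Technician goes to the rooftop with the sort-bot.  [the basement: the lift-bot, the paint-bot, the weld-bot | the rooftop: the cut-bot, the pack-bot, the sort-bot]
6. Technician goes back to the basement alone.  [the basement: the lift-bot, the paint-bot, the weld-bot | the rooftop: the cut-bot, the pack-bot, the sort-bot]
7. Technician goes to the rooftop with the paint-bot.  [the basement: the lift-bot, the weld-bot | the rooftop: the cut-bot, the pack-bot, the paint-bot, the sort-bot]
8. Technician goes back to the basement alone.  [the basement: the lift-bot, the weld-bot | the rooftop: the cut-bot, the pack-bot, the paint-bot, the sort-bot]
9. Technician goes to the rooftop with the weld-bot.  [the basement: the lift-bot | the rooftop: the cut-bot, the pack-bot, the paint-bot, the sort-bot, the weld-bot]
10. Technician goes back to the basement alone.  [the basement: the lift-bot | the rooftop: the cut-bot, the pack-bot, the paint-bot, the sort-bot, the weld-bot]
11. Technician goes to the rooftop with the lift-bot.  [the basement: — | the rooftop: the cut-bot, the lift-bot, the pack-bot, the paint-bot, the sort-bot, the weld-bot]

11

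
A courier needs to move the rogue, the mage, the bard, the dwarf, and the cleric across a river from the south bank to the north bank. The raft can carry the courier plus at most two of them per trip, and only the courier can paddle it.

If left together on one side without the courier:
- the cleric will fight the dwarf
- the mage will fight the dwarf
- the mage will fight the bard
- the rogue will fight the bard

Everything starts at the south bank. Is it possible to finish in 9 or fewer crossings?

Yes — this plan uses 7 crossings (≤ 9):
1. Courier goes to the north bank with the bard and the dwarf.  [the south bank: the cleric, the mage, the rogue | the north bank: the bard, the dwarf]
2. Courier goes back to the south bank alone.  [the south bank: the cleric, the mage, the rogue | the north bank: the bard, the dwarf]
3. Courier goes to the north bank with the rogue.  [the south bank: the cleric, the mage | the north bank: the bard, the dwarf, the rogue]
4. Courier goes back to the south bank with the bard.  [the south bank: the bard, the cleric, the mage | the north bank: the dwarf, the rogue]
5. Courier goes to the north bank with the cleric and the mage.  [the south bank: the bard | the north bank: the cleric, the dwarf, the mage, the rogue]
6. Courier goes back to the south bank with the dwarf.  [the south bank: the bard, the dwarf | the north bank: the cleric, the mage, the rogue]
7. Courier goes to the north bank with the bard and the dwarf.  [the south bank: — | the north bank: the bard, the cleric, the dwarf, the mage, the rogue]

Yes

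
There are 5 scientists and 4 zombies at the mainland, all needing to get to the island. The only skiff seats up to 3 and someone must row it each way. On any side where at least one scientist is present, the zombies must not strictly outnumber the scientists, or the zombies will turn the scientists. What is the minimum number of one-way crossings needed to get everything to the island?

7

Counting alone: each trip to the island takes at most 3 across and each return brings at least 1 back, so after t trips out (and t−1 returns) at most 3t − (t−1) of the 9 are across; that first reaches 9 at t = 4, so at least 7 crossings are needed.
The plan below uses exactly 7 crossings, so it is optimal:
1. 3 zombies → the island.  (the mainland: 5S 1Z; the island: 0S 3Z)
2. 1 zombie ← the mainland.  (the mainland: 5S 2Z; the island: 0S 2Z)
3. 3 scientists → the island.  (the mainland: 2S 2Z; the island: 3S 2Z)
4. 1 scientist ← the mainland.  (the mainland: 3S 2Z; the island: 2S 2Z)
5. 2 scientists and 1 zombie → the island.  (the mainland: 1S 1Z; the island: 4S 3Z)
6. 1 scientist ← the mainland.  (the mainland: 2S 1Z; the island: 3S 3Z)
7. 2 scientists and 1 zombie → the island.  (the mainland: 0S 0Z; the island: 5S 4Z)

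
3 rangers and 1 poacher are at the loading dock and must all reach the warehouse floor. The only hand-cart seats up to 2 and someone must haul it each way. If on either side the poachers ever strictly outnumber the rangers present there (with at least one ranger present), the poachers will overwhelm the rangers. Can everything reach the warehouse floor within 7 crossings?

Yes — this plan uses 5 crossings (≤ 7):
1. 1 ranger and 1 poacher → the warehouse floor.  (the loading dock: 2R 0P; the warehouse floor: 1R 1P)
2. 1 poacher ← the loading dock.  (the loading dock: 2R 1P; the warehouse floor: 1R 0P)
3. 1 ranger and 1 poacher → the warehouse floor.  (the loading dock: 1R 0P; the warehouse floor: 2R 1P)
4. 1 poacher ← the loading dock.  (the loading dock: 1R 1P; the warehouse floor: 2R 0P)
5. 1 ranger and 1 poacher → the warehouse floor.  (the loading dock: 0R 0P; the warehouse floor: 3R 1P)

Yes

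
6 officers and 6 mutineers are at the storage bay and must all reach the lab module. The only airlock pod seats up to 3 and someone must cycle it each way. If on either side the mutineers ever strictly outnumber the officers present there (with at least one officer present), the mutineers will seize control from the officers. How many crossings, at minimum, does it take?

impossible

Following every safe sequence of crossings from the start, the most of the 12 that can be at the lab module as the airlock pod arrives there on crossings 1, 3, 5 is 3, 5, 6 respectively; the best ever achieved is 6 of 12.
From crossing 7 on, no configuration arises that was not already reachable earlier: only 17 distinct safe configurations (who is on which side, and where the airlock pod is) can ever be reached, none of them has everyone across, and every continuation just revisits them. They are: 0 officers + 0 mutineers across (airlock pod back at the start); 0 officers + 1 mutineer across (airlock pod there); 0 officers + 1 mutineer across (airlock pod back at the start); 0 officers + 2 mutineers across (airlock pod there); 0 officers + 2 mutineers across (airlock pod back at the start); 0 officers + 3 mutineers across (airlock pod there); 0 officers + 3 mutineers across (airlock pod back at the start); 0 officers + 4 mutineers across (airlock pod there); 0 officers + 4 mutineers across (airlock pod back at the start); 0 officers + 5 mutineers across (airlock pod there); 0 officers + 5 mutineers across (airlock pod back at the start); 0 officers + 6 mutineers across (airlock pod there); 1 officer + 1 mutineer across (airlock pod there); 1 officer + 1 mutineer across (airlock pod back at the start); 2 officers + 2 mutineers across (airlock pod there); 2 officers + 2 mutineers across (airlock pod back at the start); 3 officers + 3 mutineers across (airlock pod there). So no valid plan exists.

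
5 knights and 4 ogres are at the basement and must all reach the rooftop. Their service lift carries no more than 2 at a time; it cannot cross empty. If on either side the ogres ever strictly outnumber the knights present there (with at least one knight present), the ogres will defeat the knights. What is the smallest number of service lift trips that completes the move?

15

Counting alone: each trip to the rooftop takes at most 2 across and each return brings at least 1 back, so after t trips out (and t−1 returns) at most 2t − (t−1) of the 9 are across; that first reaches 9 at t = 8, so at least 15 crossings are needed.
The plan below uses exactly 15 crossings, so it is optimal:
1. 2 ogres → the rooftop.  (the basement: 5K 2O; the rooftop: 0K 2O)
2. 1 ogre ← the basement.  (the basement: 5K 3O; the rooftop: 0K 1O)
3. 2 ogres → the rooftop.  (the basement: 5K 1O; the rooftop: 0K 3O)
4. 1 ogre ← the basement.  (the basement: 5K 2O; the rooftop: 0K 2O)
5. 2 knights → the rooftop.  (the basement: 3K 2O; the rooftop: 2K 2O)
6. 1 ogre ← the basement.  (the basement: 3K 3O; the rooftop: 2K 1O)
7. 1 knight and 1 ogre → the rooftop.  (the basement: 2K 2O; the rooftop: 3K 2O)
8. 1 knight ← the basement.  (the basement: 3K 2O; the rooftop: 2K 2O)
9. 1 knight and 1 ogre → the rooftop.  (the basement: 2K 1O; the rooftop: 3K 3O)
10. 1 ogre ← the basement.  (the basement: 2K 2O; the rooftop: 3K 2O)
11. 1 knight and 1 ogre → the rooftop.  (the basement: 1K 1O; the rooftop: 4K 3O)
12. 1 knight ← the basement.  (the basement: 2K 1O; the rooftop: 3K 3O)
13. 1 knight and 1 ogre → the rooftop.  (the basement: 1K 0O; the rooftop: 4K 4O)
14. 1 ogre ← the basement.  (the basement: 1K 1O; the rooftop: 4K 3O)
15. 1 knight and 1 ogre → the rooftop.  (the basement: 0K 0O; the rooftop: 5K 4O)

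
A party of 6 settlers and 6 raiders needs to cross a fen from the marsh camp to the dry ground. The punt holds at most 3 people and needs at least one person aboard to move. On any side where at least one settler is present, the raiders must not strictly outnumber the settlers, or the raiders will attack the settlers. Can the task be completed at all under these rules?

Following every safe sequence of crossings from the start, the most of the 12 that can be at the dry ground as the punt arrives there on crossings 1, 3, 5 is 3, 5, 6 respectively; the best ever achieved is 6 of 12.
From crossing 7 on, no configuration arises that was not already reachable earlier: only 17 distinct safe configurations (who is on which side, and where the punt is) can ever be reached, none of them has everyone across, and every continuation just revisits them. They are: 0 settlers + 0 raiders across (punt back at the start); 0 settlers + 1 raider across (punt there); 0 settlers + 1 raider across (punt back at the start); 0 settlers + 2 raiders across (punt there); 0 settlers + 2 raiders across (punt back at the start); 0 settlers + 3 raiders across (punt there); 0 settlers + 3 raiders across (punt back at the start); 0 settlers + 4 raiders across (punt there); 0 settlers + 4 raiders across (punt back at the start); 0 settlers + 5 raiders across (punt there); 0 settlers + 5 raiders across (punt back at the start); 0 settlers + 6 raiders across (punt there); 1 settler + 1 raider across (punt there); 1 settler + 1 raider across (punt back at the start); 2 settlers + 2 raiders across (punt there); 2 settlers + 2 raiders across (punt back at the start); 3 settlers + 3 raiders across (punt there). So no valid plan exists.

No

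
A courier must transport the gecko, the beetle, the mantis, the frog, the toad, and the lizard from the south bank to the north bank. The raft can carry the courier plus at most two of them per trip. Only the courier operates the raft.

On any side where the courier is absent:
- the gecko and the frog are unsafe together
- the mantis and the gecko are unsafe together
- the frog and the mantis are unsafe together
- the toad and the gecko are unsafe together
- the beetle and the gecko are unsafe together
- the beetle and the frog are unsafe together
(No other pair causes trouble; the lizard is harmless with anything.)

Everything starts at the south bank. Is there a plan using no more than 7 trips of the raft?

Counting alone: the courier can take at most 2 across per trip to the north bank, so moving all 6 needs at least 3 loaded trips out, with a return between consecutive ones — at least 5 crossings.
The safety rule pushes this higher. Following every safe sequence of crossings, the most of the 6 that can be at the north bank as the raft arrives there on crossings 5, 7 is 4, 5 respectively — never all 6.
So the move cannot be finished within 7 crossings. (The shortest complete plan takes 9:)
1. Courier goes to the north bank with the frog and the gecko.
2. Courier goes back to the south bank with the gecko.
3. Courier goes to the north bank with the gecko and the toad.
4. Courier goes back to the south bank with the gecko.
5. Courier goes to the north bank with the gecko and the lizard.
6. Courier goes back to the south bank with the gecko.
7. Courier goes to the north bank with the beetle and the mantis.
8. Courier goes back to the south bank with the frog.
9. Courier goes to the north bank with the frog and the gecko.

No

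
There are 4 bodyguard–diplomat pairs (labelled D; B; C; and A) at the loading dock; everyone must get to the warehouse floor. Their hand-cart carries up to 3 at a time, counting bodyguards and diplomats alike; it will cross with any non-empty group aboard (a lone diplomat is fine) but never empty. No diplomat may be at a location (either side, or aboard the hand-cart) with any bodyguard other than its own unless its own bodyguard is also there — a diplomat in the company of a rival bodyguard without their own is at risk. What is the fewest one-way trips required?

9

Counting alone: each trip to the warehouse floor takes at most 3 across and each return brings at least 1 back, so after t trips out (and t−1 returns) at most 3t − (t−1) of the 8 are across; that first reaches 8 at t = 4, so at least 7 crossings are needed.
The safety rule pushes this higher. Following every safe sequence of crossings, the most of the 8 that can be at the warehouse floor as the hand-cart arrives there on crossing 7 is 7 — never all 8.
So no plan with fewer than 9 crossings exists, and this one achieves 9:
1. bodyguard D and diplomat D cross → the warehouse floor.
2. bodyguard D crosses ← the loading dock.
3. bodyguard B, bodyguard D, and diplomat B cross → the warehouse floor.
4. bodyguard D and diplomat D cross ← the loading dock.
5. bodyguard A, bodyguard C, and bodyguard D cross → the warehouse floor.
6. diplomat B crosses ← the loading dock.
7. diplomat B and diplomat D cross → the warehouse floor.
8. diplomat D crosses ← the loading dock.
9. diplomat A, diplomat C, and diplomat D cross → the warehouse floor.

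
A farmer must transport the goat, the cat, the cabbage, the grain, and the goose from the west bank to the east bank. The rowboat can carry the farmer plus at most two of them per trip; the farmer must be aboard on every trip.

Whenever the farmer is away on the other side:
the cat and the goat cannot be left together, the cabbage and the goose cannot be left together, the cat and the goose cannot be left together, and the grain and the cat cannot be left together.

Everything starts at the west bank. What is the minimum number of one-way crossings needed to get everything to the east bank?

5

Counting alone: the farmer can take at most 2 across per trip to the east bank, so moving all 5 needs at least 3 loaded trips out, with a return between consecutive ones — at least 5 crossings.
The plan below uses exactly 5 crossings, so it is optimal:
1. Farmer goes to the east bank with the cabbage and the cat.
2. Farmer goes back to the west bank alone.
3. Farmer goes to the east bank with the goat and the grain.
4. Farmer goes back to the west bank with the cat.
5. Farmer goes to the east bank with the cat and the goose.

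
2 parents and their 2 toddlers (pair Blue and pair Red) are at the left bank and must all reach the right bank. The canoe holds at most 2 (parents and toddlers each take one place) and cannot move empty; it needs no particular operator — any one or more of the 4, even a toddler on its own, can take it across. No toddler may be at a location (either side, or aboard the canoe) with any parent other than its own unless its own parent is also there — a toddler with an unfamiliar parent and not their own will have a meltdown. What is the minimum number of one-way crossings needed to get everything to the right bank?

5

Counting alone: each trip to the right bank takes at most 2 across and each return brings at least 1 back, so after t trips out (and t−1 returns) at most 2t − (t−1) of the 4 are across; that first reaches 4 at t = 3, so at least 5 crossings are needed.
The plan below uses exactly 5 crossings, so it is optimal:
1. parent Blue and toddler Blue cross → the right bank.
2. parent Blue crosses ← the left bank.
3. parent Blue and parent Red cross → the right bank.
4. parent Red crosses ← the left bank.
5. parent Red and toddler Red cross → the right bank.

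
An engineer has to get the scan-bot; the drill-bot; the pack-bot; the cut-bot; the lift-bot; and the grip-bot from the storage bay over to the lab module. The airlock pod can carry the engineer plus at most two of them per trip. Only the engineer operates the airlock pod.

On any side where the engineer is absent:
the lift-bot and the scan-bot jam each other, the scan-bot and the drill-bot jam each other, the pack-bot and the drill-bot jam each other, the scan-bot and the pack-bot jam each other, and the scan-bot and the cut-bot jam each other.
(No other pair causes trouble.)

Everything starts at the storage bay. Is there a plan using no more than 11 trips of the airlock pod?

Yes — this plan uses 9 crossings (≤ 11):
1. Engineer goes to the lab module with the drill-bot and the scan-bot.
2. Engineer goes back to the storage bay with the scan-bot.
3. Engineer goes to the lab module with the cut-bot and the scan-bot.
4. Engineer goes back to the storage bay with the scan-bot.
5. Engineer goes to the lab module with the lift-bot and the scan-bot.
6. Engineer goes back to the storage bay with the scan-bot.
7. Engineer goes to the lab module with the grip-bot and the scan-bot.
8. Engineer goes back to the storage bay with the scan-bot.
9. Engineer goes to the lab module with the pack-bot and the scan-bot.

Yes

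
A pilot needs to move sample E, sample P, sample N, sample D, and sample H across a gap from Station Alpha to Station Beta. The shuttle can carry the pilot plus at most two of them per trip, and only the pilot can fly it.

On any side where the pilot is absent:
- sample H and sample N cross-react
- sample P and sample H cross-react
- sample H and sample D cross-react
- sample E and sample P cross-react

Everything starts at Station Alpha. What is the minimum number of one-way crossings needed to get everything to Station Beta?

Counting alone: the pilot can take at most 2 across per trip to Station Beta, so moving all 5 needs at least 3 loaded trips out, with a return between consecutive ones — at least 5 crossings.
The plan below uses exactly 5 crossings, so it is optimal:
1. Pilot goes to Station Beta with sample E and sample H.
2. Pilot goes back to Station Alpha alone.
3. Pilot goes to Station Beta with sample D and sample N.
4. Pilot goes back to Station Alpha with sample H.
5. Pilot goes to Station Beta with sample H and sample P.

5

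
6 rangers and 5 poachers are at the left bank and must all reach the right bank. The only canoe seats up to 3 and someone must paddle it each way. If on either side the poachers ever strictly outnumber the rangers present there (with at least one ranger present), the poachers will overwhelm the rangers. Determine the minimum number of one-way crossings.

Counting alone: each trip to the right bank takes at most 3 across and each return brings at least 1 back, so after t trips out (and t−1 returns) at most 3t − (t−1) of the 11 are across; that first reaches 11 at t = 5, so at least 9 crossings are needed.
The plan below uses exactly 9 crossings, so it is optimal:
1. 3 poachers → the right bank.  (the left bank: 6R 2P; the right bank: 0R 3P)
2. 1 poacher ← the left bank.  (the left bank: 6R 3P; the right bank: 0R 2P)
3. 3 rangers → the right bank.  (the left bank: 3R 3P; the right bank: 3R 2P)
4. 1 ranger ← the left bank.  (the left bank: 4R 3P; the right bank: 2R 2P)
5. 2 rangers and 1 poacher → the right bank.  (the left bank: 2R 2P; the right bank: 4R 3P)
6. 1 ranger ← the left bank.  (the left bank: 3R 2P; the right bank: 3R 3P)
7. 2 rangers and 1 poacher → the right bank.  (the left bank: 1R 1P; the right bank: 5R 4P)
8. 1 ranger ← the left bank.  (the left bank: 2R 1P; the right bank: 4R 4P)
9. 2 rangers and 1 poacher → the right bank.  (the left bank: 0R 0P; the right bank: 6R 5P)

9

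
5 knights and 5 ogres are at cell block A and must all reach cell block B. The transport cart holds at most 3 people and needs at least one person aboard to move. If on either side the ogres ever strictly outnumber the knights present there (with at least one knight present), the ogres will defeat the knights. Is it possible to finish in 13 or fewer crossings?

Yes — this plan uses 11 crossings (≤ 13):
1. 2 ogres → cell block B.  (cell block A: 5K 3O; cell block B: 0K 2O)
2. 1 ogre ← cell block A.  (cell block A: 5K 4O; cell block B: 0K 1O)
3. 3 ogres → cell block B.  (cell block A: 5K 1O; cell block B: 0K 4O)
4. 1 ogre ← cell block A.  (cell block A: 5K 2O; cell block B: 0K 3O)
5. 3 knights → cell block B.  (cell block A: 2K 2O; cell block B: 3K 3O)
6. 1 knight and 1 ogre ← cell block A.  (cell block A: 3K 3O; cell block B: 2K 2O)
7. 3 knights → cell block B.  (cell block A: 0K 3O; cell block B: 5K 2O)
8. 1 ogre ← cell block A.  (cell block A: 0K 4O; cell block B: 5K 1O)
9. 2 ogres → cell block B.  (cell block A: 0K 2O; cell block B: 5K 3O)
10. 1 ogre ← cell block A.  (cell block A: 0K 3O; cell block B: 5K 2O)
11. 3 ogres → cell block B.  (cell block A: 0K 0O; cell block B: 5K 5O)

Yes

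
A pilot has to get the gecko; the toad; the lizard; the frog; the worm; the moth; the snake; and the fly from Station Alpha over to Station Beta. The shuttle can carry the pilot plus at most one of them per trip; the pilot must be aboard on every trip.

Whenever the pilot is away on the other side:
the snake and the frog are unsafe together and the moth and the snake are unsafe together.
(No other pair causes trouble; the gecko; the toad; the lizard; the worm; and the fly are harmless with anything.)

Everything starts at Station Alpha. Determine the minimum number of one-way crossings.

Counting alone: the pilot can take at most 1 across per trip to Station Beta, so moving all 8 needs at least 8 loaded trips out, with a return between consecutive ones — at least 15 crossings.
The safety rule pushes this higher. Following every safe sequence of crossings, the most of the 8 that can be at Station Beta as the shuttle arrives there on crossing 15 is 7 — never all 8.
So no plan with fewer than 17 crossings exists, and this one achieves 17:
1. Pilot goes to Station Beta with the snake.
2. Pilot goes back to Station Alpha alone.
3. Pilot goes to Station Beta with the gecko.
4. Pilot goes back to Station Alpha alone.
5. Pilot goes to Station Beta with the toad.
6. Pilot goes back to Station Alpha alone.
7. Pilot goes to Station Beta with the lizard.
8. Pilot goes back to Station Alpha alone.
9. Pilot goes to Station Beta with the frog.
10. Pilot goes back to Station Alpha with the snake.
11. Pilot goes to Station Beta with the moth.
12. Pilot goes back to Station Alpha alone.
13. Pilot goes to Station Beta with the worm.
14. Pilot goes back to Station Alpha alone.
15. Pilot goes to Station Beta with the fly.
16. Pilot goes back to Station Alpha alone.
17. Pilot goes to Station Beta with the snake.

17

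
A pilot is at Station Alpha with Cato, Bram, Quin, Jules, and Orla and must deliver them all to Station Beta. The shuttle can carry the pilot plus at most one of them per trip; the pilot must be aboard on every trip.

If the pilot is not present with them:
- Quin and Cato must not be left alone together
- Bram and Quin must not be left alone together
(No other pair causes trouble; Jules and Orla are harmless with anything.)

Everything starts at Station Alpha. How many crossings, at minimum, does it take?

11

Counting alone: the pilot can take at most 1 across per trip to Station Beta, so moving all 5 needs at least 5 loaded trips out, with a return between consecutive ones — at least 9 crossings.
The safety rule pushes this higher. Following every safe sequence of crossings, the most of the 5 that can be at Station Beta as the shuttle arrives there on crossing 9 is 4 — never all 5.
So no plan with fewer than 11 crossings exists, and this one achieves 11:
1. Pilot goes to Station Beta with Quin.
2. Pilot goes back to Station Alpha alone.
3. Pilot goes to Station Beta with Cato.
4. Pilot goes back to Station Alpha with Quin.
5. Pilot goes to Station Beta with Bram.
6. Pilot goes back to Station Alpha alone.
7. Pilot goes to Station Beta with Jules.
8. Pilot goes back to Station Alpha alone.
9. Pilot goes to Station Beta with Orla.
10. Pilot goes back to Station Alpha alone.
11. Pilot goes to Station Beta with Quin.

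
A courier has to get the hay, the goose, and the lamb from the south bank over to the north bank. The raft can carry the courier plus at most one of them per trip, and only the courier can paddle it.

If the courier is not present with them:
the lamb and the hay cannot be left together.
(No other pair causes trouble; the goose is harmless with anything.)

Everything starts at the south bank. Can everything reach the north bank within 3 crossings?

No

Counting alone: the courier can take at most 1 across per trip to the north bank, so moving all 3 needs at least 3 loaded trips out, with a return between consecutive ones — at least 5 crossings.
Since 3 < 5, 3 crossings cannot be enough. (The shortest complete plan in fact takes 5:)
1. Courier goes to the north bank with the hay.
2. Courier goes back to the south bank alone.
3. Courier goes to the north bank with the goose.
4. Courier goes back to the south bank alone.
5. Courier goes to the north bank with the lamb.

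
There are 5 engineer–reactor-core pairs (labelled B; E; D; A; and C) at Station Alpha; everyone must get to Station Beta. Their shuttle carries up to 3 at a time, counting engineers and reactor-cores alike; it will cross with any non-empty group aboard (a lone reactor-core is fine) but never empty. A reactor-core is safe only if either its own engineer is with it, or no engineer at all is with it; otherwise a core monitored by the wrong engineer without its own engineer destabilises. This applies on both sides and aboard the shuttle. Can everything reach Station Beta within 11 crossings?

Yes

Yes — this plan uses 11 crossings (≤ 11):
1. engineer B and reactor-core B cross → Station Beta.
2. engineer B crosses ← Station Alpha.
3. reactor-core A, reactor-core D, and reactor-core E cross → Station Beta.
4. reactor-core B crosses ← Station Alpha.
5. engineer A, engineer D, and engineer E cross → Station Beta.
6. engineer E and reactor-core E cross ← Station Alpha.
7. engineer B, engineer C, and engineer E cross → Station Beta.
8. reactor-core D crosses ← Station Alpha.
9. reactor-core B and reactor-core E cross → Station Beta.
10. reactor-core B crosses ← Station Alpha.
11. reactor-core B, reactor-core C, and reactor-core D cross → Station Beta.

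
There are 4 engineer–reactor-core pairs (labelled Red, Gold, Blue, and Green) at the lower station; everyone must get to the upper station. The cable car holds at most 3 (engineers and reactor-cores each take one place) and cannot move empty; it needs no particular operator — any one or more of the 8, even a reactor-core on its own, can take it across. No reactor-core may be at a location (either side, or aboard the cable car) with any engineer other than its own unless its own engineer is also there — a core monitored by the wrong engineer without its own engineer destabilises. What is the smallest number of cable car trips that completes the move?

9

Counting alone: each trip to the upper station takes at most 3 across and each return brings at least 1 back, so after t trips out (and t−1 returns) at most 3t − (t−1) of the 8 are across; that first reaches 8 at t = 4, so at least 7 crossings are needed.
The safety rule pushes this higher. Following every safe sequence of crossings, the most of the 8 that can be at the upper station as the cable car arrives there on crossing 7 is 7 — never all 8.
So no plan with fewer than 9 crossings exists, and this one achieves 9:
1. engineer Red and reactor-core Red cross → the upper station.
2. engineer Red crosses ← the lower station.
3. engineer Gold, engineer Red, and reactor-core Gold cross → the upper station.
4. engineer Red and reactor-core Red cross ← the lower station.
5. engineer Blue, engineer Green, and engineer Red cross → the upper station.
6. reactor-core Gold crosses ← the lower station.
7. reactor-core Gold and reactor-core Red cross → the upper station.
8. reactor-core Red crosses ← the lower station.
9. reactor-core Blue, reactor-core Green, and reactor-core Red cross → the upper station.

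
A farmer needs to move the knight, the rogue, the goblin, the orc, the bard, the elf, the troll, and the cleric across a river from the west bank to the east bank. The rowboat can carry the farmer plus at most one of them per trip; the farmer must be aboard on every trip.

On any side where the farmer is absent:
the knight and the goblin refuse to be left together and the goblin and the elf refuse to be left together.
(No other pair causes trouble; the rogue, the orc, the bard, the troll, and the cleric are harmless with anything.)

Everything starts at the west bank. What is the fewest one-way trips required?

17

Counting alone: the farmer can take at most 1 across per trip to the east bank, so moving all 8 needs at least 8 loaded trips out, with a return between consecutive ones — at least 15 crossings.
The safety rule pushes this higher. Following every safe sequence of crossings, the most of the 8 that can be at the east bank as the rowboat arrives there on crossing 15 is 7 — never all 8.
So no plan with fewer than 17 crossings exists, and this one achieves 17:
1. Farmer goes to the east bank with the goblin.
2. Farmer goes back to the west bank alone.
3. Farmer goes to the east bank with the knight.
4. Farmer goes back to the west bank with the goblin.
5. Farmer goes to the east bank with the elf.
6. Farmer goes back to the west bank alone.
7. Farmer goes to the east bank with the rogue.
8. Farmer goes back to the west bank alone.
9. Farmer goes to the east bank with the orc.
10. Farmer goes back to the west bank alone.
11. Farmer goes to the east bank with the bard.
12. Farmer goes back to the west bank alone.
13. Farmer goes to the east bank with the troll.
14. Farmer goes back to the west bank alone.
15. Farmer goes to the east bank with the cleric.
16. Farmer goes back to the west bank alone.
17. Farmer goes to the east bank with the goblin.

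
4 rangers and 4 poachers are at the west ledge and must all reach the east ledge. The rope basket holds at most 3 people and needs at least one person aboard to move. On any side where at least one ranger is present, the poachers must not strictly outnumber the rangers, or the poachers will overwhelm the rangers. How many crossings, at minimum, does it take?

9

Counting alone: each trip to the east ledge takes at most 3 across and each return brings at least 1 back, so after t trips out (and t−1 returns) at most 3t − (t−1) of the 8 are across; that first reaches 8 at t = 4, so at least 7 crossings are needed.
The safety rule pushes this higher. Following every safe sequence of crossings, the most of the 8 that can be at the east ledge as the rope basket arrives there on crossing 7 is 7 — never all 8.
So no plan with fewer than 9 crossings exists, and this one achieves 9:
1. 2 poachers → the east ledge.  (the west ledge: 4R 2P; the east ledge: 0R 2P)
2. 1 poacher ← the west ledge.  (the west ledge: 4R 3P; the east ledge: 0R 1P)
3. 3 poachers → the east ledge.  (the west ledge: 4R 0P; the east ledge: 0R 4P)
4. 1 poacher ← the west ledge.  (the west ledge: 4R 1P; the east ledge: 0R 3P)
5. 3 rangers → the east ledge.  (the west ledge: 1R 1P; the east ledge: 3R 3P)
6. 1 ranger and 1 poacher ← the west ledge.  (the west ledge: 2R 2P; the east ledge: 2R 2P)
7. 2 rangers → the east ledge.  (the west ledge: 0R 2P; the east ledge: 4R 2P)
8. 1 poacher ← the west ledge.  (the west ledge: 0R 3P; the east ledge: 4R 1P)
9. 3 poachers → the east ledge.  (the west ledge: 0R 0P; the east ledge: 4R 4P)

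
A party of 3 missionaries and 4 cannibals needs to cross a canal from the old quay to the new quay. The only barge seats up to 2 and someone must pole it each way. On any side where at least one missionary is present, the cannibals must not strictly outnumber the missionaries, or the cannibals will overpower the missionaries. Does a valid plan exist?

The cannibals already outnumber the missionaries at the old quay before anyone moves, so the starting position itself is disallowed.

No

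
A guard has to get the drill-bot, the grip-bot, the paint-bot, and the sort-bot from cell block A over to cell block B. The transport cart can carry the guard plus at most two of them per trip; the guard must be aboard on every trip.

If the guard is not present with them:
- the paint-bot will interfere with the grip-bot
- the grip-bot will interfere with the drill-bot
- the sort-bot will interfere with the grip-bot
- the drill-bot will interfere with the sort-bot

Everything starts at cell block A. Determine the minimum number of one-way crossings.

Counting alone: the guard can take at most 2 across per trip to cell block B, so moving all 4 needs at least 2 loaded trips out, with a return between consecutive ones — at least 3 crossings.
The safety rule pushes this higher. Following every safe sequence of crossings, the most of the 4 that can be at cell block B as the transport cart arrives there on crossing 3 is 3 — never all 4.
So no plan with fewer than 5 crossings exists, and this one achieves 5:
1. Guard goes to cell block B with the drill-bot and the grip-bot.
2. Guard goes back to cell block A with the drill-bot.
3. Guard goes to cell block B with the drill-bot and the paint-bot.
4. Guard goes back to cell block A with the grip-bot.
5. Guard goes to cell block B with the grip-bot and the sort-bot.

5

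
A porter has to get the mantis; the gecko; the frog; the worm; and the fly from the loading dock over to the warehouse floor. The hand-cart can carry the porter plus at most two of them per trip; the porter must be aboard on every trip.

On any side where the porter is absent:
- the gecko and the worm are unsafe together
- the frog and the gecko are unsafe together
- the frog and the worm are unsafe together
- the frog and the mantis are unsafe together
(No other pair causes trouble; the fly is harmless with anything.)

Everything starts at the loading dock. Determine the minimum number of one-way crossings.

Counting alone: the porter can take at most 2 across per trip to the warehouse floor, so moving all 5 needs at least 3 loaded trips out, with a return between consecutive ones — at least 5 crossings.
The safety rule pushes this higher. Following every safe sequence of crossings, the most of the 5 that can be at the warehouse floor as the hand-cart arrives there on crossing 5 is 4 — never all 5.
So no plan with fewer than 7 crossings exists, and this one achieves 7:
1. Porter goes to the warehouse floor with the frog and the gecko.
2. Porter goes back to the loading dock with the gecko.
3. Porter goes to the warehouse floor with the gecko and the mantis.
4. Porter goes back to the loading dock with the frog.
5. Porter goes to the warehouse floor with the fly and the frog.
6. Porter goes back to the loading dock with the frog.
7. Porter goes to the warehouse floor with the frog and the worm.

7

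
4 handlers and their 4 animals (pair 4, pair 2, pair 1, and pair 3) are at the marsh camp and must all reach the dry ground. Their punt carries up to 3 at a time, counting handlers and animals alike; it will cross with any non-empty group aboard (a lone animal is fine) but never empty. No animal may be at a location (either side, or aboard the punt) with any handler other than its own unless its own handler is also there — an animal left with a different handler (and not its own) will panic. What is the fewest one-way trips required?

Counting alone: each trip to the dry ground takes at most 3 across and each return brings at least 1 back, so after t trips out (and t−1 returns) at most 3t − (t−1) of the 8 are across; that first reaches 8 at t = 4, so at least 7 crossings are needed.
The safety rule pushes this higher. Following every safe sequence of crossings, the most of the 8 that can be at the dry ground as the punt arrives there on crossing 7 is 7 — never all 8.
So no plan with fewer than 9 crossings exists, and this one achieves 9:
1. animal 4 and handler 4 cross → the dry ground.
2. handler 4 crosses ← the marsh camp.
3. animal 2, handler 2, and handler 4 cross → the dry ground.
4. animal 4 and handler 4 cross ← the marsh camp.
5. handler 1, handler 3, and handler 4 cross → the dry ground.
6. animal 2 crosses ← the marsh camp.
7. animal 2 and animal 4 cross → the dry ground.
8. animal 4 crosses ← the marsh camp.
9. animal 1, animal 3, and animal 4 cross → the dry ground.

9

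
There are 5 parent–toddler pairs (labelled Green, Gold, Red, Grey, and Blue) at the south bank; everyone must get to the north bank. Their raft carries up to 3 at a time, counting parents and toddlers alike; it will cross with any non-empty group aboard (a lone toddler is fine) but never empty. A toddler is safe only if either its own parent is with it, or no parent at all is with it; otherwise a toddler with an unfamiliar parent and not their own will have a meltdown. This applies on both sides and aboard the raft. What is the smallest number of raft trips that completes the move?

11

Counting alone: each trip to the north bank takes at most 3 across and each return brings at least 1 back, so after t trips out (and t−1 returns) at most 3t − (t−1) of the 10 are across; that first reaches 10 at t = 5, so at least 9 crossings are needed.
The safety rule pushes this higher. Following every safe sequence of crossings, the most of the 10 that can be at the north bank as the raft arrives there on crossing 9 is 9 — never all 10.
So no plan with fewer than 11 crossings exists, and this one achieves 11:
1. parent Green and toddler Green cross → the north bank.
2. parent Green crosses ← the south bank.
3. toddler Gold, toddler Grey, and toddler Red cross → the north bank.
4. toddler Green crosses ← the south bank.
5. parent Gold, parent Grey, and parent Red cross → the north bank.
6. parent Gold and toddler Gold cross ← the south bank.
7. parent Blue, parent Gold, and parent Green cross → the north bank.
8. toddler Red crosses ← the south bank.
9. toddler Gold and toddler Green cross → the north bank.
10. toddler Green crosses ← the south bank.
11. toddler Blue, toddler Green, and toddler Red cross → the north bank.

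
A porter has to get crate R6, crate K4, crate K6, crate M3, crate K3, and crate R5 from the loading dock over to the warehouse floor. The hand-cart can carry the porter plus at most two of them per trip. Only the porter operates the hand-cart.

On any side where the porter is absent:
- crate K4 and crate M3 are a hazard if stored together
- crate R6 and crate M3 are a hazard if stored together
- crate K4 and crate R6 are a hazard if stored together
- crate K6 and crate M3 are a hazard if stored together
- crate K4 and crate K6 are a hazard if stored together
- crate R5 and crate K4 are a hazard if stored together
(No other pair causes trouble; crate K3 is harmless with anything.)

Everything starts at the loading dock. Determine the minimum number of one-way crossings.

9

Counting alone: the porter can take at most 2 across per trip to the warehouse floor, so moving all 6 needs at least 3 loaded trips out, with a return between consecutive ones — at least 5 crossings.
The safety rule pushes this higher. Following every safe sequence of crossings, the most of the 6 that can be at the warehouse floor as the hand-cart arrives there on crossings 5, 7 is 4, 5 respectively — never all 6.
So no plan with fewer than 9 crossings exists, and this one achieves 9:
1. Porter goes to the warehouse floor with crate K4 and crate M3.
2. Porter goes back to the loading dock with crate K4.
3. Porter goes to the warehouse floor with crate K3 and crate K4.
4. Porter goes back to the loading dock with crate K4.
5. Porter goes to the warehouse floor with crate K4 and crate R5.
6. Porter goes back to the loading dock with crate K4.
7. Porter goes to the warehouse floor with crate K6 and crate R6.
8. Porter goes back to the loading dock with crate M3.
9. Porter goes to the warehouse floor with crate K4 and crate M3.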